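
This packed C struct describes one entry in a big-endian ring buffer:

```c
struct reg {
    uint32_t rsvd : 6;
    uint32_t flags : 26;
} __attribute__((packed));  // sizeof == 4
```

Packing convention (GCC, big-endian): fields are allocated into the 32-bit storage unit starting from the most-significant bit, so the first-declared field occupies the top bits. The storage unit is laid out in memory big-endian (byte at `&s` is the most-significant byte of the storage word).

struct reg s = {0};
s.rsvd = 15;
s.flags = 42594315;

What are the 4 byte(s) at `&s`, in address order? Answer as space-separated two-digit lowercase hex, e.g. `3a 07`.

3e 89 f0 0b

[26+:6] rsvd=15 & 0x3f = 0xf; word=0x3c000000
[0+:26] flags=42594315 & 0x3ffffff = 0x289f00b; word=0x3e89f00b
word = 0x3e89f00b → big-endian bytes:
  [0]=0x3e  [1]=0x89  [2]=0xf0  [3]=0x0b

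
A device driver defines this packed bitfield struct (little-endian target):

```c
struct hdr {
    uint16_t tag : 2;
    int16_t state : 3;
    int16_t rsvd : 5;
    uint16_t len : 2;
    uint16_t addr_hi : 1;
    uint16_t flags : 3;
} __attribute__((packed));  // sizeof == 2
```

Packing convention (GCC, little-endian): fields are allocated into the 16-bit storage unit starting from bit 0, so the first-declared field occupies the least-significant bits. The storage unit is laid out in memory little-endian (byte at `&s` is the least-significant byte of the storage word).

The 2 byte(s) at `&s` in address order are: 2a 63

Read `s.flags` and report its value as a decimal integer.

[0]=0x2a [1]=0x63 (little-endian) → word 0x632a
tag:2 @ bit 0 → (0x632a>>0)&0x3 = 0x2
state:3 @ bit 2 → (0x632a>>2)&0x7 = 0x2
rsvd:5 @ bit 5 → (0x632a>>5)&0x1f = 0x19
len:2 @ bit 10 → (0x632a>>10)&0x3 = 0x0
addr_hi:1 @ bit 12 → (0x632a>>12)&0x1 = 0x0
flags:3 @ bit 13 → (0x632a>>13)&0x7 = 0x3  ←

3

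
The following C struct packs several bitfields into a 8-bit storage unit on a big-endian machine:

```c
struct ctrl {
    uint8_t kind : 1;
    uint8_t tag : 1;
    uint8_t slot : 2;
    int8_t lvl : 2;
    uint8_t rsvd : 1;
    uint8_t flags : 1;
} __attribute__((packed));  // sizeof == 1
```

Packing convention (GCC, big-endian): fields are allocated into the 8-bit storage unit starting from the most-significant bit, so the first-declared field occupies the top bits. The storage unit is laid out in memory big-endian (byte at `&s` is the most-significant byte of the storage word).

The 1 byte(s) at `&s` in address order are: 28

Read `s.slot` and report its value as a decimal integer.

[0]=0x28 (big-endian) → word 0x28
kind [7+:1] = (word>>7) & 0x1 = 0
tag [6+:1] = (word>>6) & 0x1 = 0
slot [4+:2] = (word>>4) & 0x3 = 2  ←
lvl [2+:2] = (word>>2) & 0x3 = 2
rsvd [1+:1] = (word>>1) & 0x1 = 0
flags [0+:1] = (word>>0) & 0x1 = 0

2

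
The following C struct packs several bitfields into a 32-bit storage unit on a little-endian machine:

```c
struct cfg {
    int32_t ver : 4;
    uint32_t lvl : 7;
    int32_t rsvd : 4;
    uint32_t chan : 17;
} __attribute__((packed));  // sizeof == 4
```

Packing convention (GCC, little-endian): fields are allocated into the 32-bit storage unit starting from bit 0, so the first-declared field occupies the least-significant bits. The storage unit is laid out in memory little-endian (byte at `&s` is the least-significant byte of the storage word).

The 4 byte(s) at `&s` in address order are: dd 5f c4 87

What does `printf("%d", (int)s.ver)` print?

-3

[0]=0xdd [1]=0x5f [2]=0xc4 [3]=0x87 (little-endian) → word 0x87c45fdd
ver [0+:4] = (word>>0) & 0xf = 13  ←
lvl [4+:7] = (word>>4) & 0x7f = 125
rsvd [11+:4] = (word>>11) & 0xf = 11
chan [15+:17] = (word>>15) & 0x1ffff = 69512
ver signed 4b, MSB=1: 13 - 16 = -3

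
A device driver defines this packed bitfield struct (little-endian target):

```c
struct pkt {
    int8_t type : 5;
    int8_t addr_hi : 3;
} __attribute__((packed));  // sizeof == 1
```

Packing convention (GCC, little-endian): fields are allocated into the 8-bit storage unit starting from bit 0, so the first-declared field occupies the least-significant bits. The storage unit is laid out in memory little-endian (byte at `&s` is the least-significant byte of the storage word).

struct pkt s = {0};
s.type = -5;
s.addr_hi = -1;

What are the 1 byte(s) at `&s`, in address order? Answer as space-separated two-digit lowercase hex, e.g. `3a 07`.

fb

type:5 = -5 → 0x1b << 0 → word 0x1b
addr_hi:3 = -1 → 0x7 << 5 → word 0xfb
word = 0xfb → little-endian bytes:
  [0]=0xfb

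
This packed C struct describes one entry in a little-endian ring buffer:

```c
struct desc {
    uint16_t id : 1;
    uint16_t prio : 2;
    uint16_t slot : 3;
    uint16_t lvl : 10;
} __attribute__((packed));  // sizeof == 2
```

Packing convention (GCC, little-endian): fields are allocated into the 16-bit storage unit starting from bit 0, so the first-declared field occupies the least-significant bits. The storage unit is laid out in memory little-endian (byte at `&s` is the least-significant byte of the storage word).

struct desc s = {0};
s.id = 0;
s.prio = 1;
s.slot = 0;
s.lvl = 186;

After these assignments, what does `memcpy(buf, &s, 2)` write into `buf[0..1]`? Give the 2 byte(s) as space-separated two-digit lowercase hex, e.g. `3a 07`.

82 2e

[0+:1] id=0 & 0x1 = 0x0; word=0x0000
[1+:2] prio=1 & 0x3 = 0x1; word=0x0002
[3+:3] slot=0 & 0x7 = 0x0; word=0x0002
[6+:10] lvl=186 & 0x3ff = 0xba; word=0x2e82
word = 0x2e82 → little-endian bytes:
  [0]=0x82  [1]=0x2e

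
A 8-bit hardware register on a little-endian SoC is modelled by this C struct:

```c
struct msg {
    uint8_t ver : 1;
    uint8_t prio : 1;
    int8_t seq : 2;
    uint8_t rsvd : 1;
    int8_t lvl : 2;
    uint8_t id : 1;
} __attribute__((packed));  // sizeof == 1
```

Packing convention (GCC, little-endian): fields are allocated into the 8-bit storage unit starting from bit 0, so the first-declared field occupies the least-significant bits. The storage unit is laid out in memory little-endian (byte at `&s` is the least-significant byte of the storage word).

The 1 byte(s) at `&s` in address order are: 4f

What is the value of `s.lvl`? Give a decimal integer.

-2

[0]=0x4f (little-endian) → word 0x4f
ver:1 @ bit 0 → (0x4f>>0)&0x1 = 0x1
prio:1 @ bit 1 → (0x4f>>1)&0x1 = 0x1
seq:2 @ bit 2 → (0x4f>>2)&0x3 = 0x3
rsvd:1 @ bit 4 → (0x4f>>4)&0x1 = 0x0
lvl:2 @ bit 5 → (0x4f>>5)&0x3 = 0x2  ←
id:1 @ bit 7 → (0x4f>>7)&0x1 = 0x0
lvl signed 2b, MSB=1: 2 - 4 = -2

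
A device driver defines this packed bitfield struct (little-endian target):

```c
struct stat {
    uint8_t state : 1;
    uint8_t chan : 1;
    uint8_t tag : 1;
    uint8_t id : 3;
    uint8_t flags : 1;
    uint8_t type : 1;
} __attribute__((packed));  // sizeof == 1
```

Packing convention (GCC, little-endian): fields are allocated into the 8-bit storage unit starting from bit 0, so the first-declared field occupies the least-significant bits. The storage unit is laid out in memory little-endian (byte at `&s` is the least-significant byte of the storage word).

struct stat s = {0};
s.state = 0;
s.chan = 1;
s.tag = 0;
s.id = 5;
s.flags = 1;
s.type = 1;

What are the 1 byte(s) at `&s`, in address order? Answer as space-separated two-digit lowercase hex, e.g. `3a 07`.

state (1b) val=0 bits=0x0 at bit 0: 0x00
chan (1b) val=1 bits=0x1 at bit 1: 0x02
tag (1b) val=0 bits=0x0 at bit 2: 0x02
id (3b) val=5 bits=0x5 at bit 3: 0x2a
flags (1b) val=1 bits=0x1 at bit 6: 0x6a
type (1b) val=1 bits=0x1 at bit 7: 0xea
word = 0xea → little-endian bytes:
  [0]=0xea

ea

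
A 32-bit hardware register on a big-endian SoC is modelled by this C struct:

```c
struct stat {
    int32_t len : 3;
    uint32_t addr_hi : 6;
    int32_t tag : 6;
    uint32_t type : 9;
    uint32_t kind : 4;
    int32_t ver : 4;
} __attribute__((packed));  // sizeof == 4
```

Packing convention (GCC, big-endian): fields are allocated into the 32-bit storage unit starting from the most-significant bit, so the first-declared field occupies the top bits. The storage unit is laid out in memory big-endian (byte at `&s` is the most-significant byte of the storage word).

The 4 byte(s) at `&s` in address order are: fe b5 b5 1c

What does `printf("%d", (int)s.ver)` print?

[0]=0xfe [1]=0xb5 [2]=0xb5 [3]=0x1c (big-endian) → word 0xfeb5b51c
len [29+:3] = (word>>29) & 0x7 = 7
addr_hi [23+:6] = (word>>23) & 0x3f = 61
tag [17+:6] = (word>>17) & 0x3f = 26
type [8+:9] = (word>>8) & 0x1ff = 437
kind [4+:4] = (word>>4) & 0xf = 1
ver [0+:4] = (word>>0) & 0xf = 12  ←
ver signed 4b, MSB=1: 12 - 16 = -4

-4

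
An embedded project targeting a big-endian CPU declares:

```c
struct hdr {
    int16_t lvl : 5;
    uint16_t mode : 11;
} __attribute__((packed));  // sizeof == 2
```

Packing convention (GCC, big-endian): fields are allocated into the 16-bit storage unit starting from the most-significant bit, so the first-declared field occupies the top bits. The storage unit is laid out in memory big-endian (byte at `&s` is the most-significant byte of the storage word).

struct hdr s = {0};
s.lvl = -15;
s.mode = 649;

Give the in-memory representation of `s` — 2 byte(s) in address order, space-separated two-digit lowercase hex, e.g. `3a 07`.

8a 89

lvl (5b) val=-15 bits=0x11 at bit 11: 0x8800
mode (11b) val=649 bits=0x289 at bit 0: 0x8a89
word = 0x8a89 → big-endian bytes:
  [0]=0x8a  [1]=0x89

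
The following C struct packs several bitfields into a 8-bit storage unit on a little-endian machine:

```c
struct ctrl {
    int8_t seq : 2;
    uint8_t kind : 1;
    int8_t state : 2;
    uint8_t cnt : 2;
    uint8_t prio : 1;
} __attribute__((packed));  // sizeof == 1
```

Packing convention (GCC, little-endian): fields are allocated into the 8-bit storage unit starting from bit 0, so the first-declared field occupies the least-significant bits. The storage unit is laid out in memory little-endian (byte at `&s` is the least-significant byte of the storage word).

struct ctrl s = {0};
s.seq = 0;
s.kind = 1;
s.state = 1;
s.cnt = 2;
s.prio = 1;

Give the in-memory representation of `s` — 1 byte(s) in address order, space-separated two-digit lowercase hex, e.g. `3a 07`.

[0+:2] seq=0 & 0x3 = 0x0; word=0x00
[2+:1] kind=1 & 0x1 = 0x1; word=0x04
[3+:2] state=1 & 0x3 = 0x1; word=0x0c
[5+:2] cnt=2 & 0x3 = 0x2; word=0x4c
[7+:1] prio=1 & 0x1 = 0x1; word=0xcc
word = 0xcc → little-endian bytes:
  [0]=0xcc

cc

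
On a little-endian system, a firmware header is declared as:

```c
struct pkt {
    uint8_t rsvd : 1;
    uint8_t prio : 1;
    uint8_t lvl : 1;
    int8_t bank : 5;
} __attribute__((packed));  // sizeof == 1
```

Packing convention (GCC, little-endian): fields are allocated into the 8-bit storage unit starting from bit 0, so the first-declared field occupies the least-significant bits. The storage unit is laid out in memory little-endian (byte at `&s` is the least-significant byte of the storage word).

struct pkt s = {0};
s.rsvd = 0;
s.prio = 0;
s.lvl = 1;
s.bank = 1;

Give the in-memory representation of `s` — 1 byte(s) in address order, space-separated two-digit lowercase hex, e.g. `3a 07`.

0c

rsvd:1 = 0 → 0x0 << 0 → word 0x00
prio:1 = 0 → 0x0 << 1 → word 0x00
lvl:1 = 1 → 0x1 << 2 → word 0x04
bank:5 = 1 → 0x1 << 3 → word 0x0c
word = 0x0c → little-endian bytes:
  [0]=0x0c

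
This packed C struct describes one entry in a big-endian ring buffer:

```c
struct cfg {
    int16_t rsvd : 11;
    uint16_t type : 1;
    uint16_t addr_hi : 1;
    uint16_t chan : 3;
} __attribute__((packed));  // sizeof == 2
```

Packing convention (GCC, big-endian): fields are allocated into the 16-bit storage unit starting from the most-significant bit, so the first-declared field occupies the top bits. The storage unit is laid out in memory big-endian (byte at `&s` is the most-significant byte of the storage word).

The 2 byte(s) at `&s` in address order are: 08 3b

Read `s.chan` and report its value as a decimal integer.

3

[0]=0x08 [1]=0x3b (big-endian) → word 0x083b
rsvd:11 @ bit 5 → (0x083b>>5)&0x7ff = 0x41
type:1 @ bit 4 → (0x083b>>4)&0x1 = 0x1
addr_hi:1 @ bit 3 → (0x083b>>3)&0x1 = 0x1
chan:3 @ bit 0 → (0x083b>>0)&0x7 = 0x3  ←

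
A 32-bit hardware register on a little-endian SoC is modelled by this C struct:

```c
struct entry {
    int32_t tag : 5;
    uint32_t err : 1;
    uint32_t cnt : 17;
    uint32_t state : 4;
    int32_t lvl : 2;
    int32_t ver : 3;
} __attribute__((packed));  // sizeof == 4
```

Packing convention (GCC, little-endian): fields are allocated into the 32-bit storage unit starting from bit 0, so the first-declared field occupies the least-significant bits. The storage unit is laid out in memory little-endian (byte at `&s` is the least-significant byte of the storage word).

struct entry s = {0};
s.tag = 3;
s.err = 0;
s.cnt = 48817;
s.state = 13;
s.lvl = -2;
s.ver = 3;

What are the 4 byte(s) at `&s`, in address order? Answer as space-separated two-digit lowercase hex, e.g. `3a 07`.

[0+:5] tag=3 & 0x1f = 0x3; word=0x00000003
[5+:1] err=0 & 0x1 = 0x0; word=0x00000003
[6+:17] cnt=48817 & 0x1ffff = 0xbeb1; word=0x002fac43
[23+:4] state=13 & 0xf = 0xd; word=0x06afac43
[27+:2] lvl=-2 & 0x3 = 0x2; word=0x16afac43
[29+:3] ver=3 & 0x7 = 0x3; word=0x76afac43
word = 0x76afac43 → little-endian bytes:
  [0]=0x43  [1]=0xac  [2]=0xaf  [3]=0x76

43 ac af 76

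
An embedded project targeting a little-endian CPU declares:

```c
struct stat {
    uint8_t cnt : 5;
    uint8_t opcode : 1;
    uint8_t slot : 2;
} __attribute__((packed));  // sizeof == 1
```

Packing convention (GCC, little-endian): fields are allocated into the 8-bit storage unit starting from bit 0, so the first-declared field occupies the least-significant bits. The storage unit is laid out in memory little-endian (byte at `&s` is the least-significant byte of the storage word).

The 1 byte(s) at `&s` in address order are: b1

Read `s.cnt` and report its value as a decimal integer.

[0]=0xb1 (little-endian) → word 0xb1
cnt:5 @ bit 0 → (0xb1>>0)&0x1f = 0x11  ←
opcode:1 @ bit 5 → (0xb1>>5)&0x1 = 0x1
slot:2 @ bit 6 → (0xb1>>6)&0x3 = 0x2

17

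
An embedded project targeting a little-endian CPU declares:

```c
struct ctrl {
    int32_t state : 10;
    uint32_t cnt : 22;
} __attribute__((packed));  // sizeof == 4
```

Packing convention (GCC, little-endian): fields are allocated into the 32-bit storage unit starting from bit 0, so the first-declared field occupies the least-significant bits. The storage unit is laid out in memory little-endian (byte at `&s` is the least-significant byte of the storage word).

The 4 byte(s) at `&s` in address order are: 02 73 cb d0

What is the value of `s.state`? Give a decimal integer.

[0]=0x02 [1]=0x73 [2]=0xcb [3]=0xd0 (little-endian) → word 0xd0cb7302
state [0+:10] = (word>>0) & 0x3ff = 770  ←
cnt [10+:22] = (word>>10) & 0x3fffff = 3420892
state signed 10b, MSB=1: 770 - 1024 = -254

-254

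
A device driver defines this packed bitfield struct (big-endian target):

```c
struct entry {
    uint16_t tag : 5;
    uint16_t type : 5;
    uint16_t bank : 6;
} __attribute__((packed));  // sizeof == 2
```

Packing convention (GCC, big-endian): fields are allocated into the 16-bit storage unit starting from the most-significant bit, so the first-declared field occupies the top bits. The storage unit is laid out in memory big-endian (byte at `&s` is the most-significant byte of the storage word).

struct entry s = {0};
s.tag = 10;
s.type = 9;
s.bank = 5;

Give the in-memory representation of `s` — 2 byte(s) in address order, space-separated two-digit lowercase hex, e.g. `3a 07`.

[11+:5] tag=10 & 0x1f = 0xa; word=0x5000
[6+:5] type=9 & 0x1f = 0x9; word=0x5240
[0+:6] bank=5 & 0x3f = 0x5; word=0x5245
word = 0x5245 → big-endian bytes:
  [0]=0x52  [1]=0x45

52 45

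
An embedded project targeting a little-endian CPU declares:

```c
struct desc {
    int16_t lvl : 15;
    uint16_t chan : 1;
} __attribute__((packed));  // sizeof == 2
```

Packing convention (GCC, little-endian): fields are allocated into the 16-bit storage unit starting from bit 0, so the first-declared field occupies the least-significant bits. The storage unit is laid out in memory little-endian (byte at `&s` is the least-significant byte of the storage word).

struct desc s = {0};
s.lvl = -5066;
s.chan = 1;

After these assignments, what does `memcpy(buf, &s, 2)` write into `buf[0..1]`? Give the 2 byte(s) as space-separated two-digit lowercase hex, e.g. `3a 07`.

lvl (15b) val=-5066 bits=0x6c36 at bit 0: 0x6c36
chan (1b) val=1 bits=0x1 at bit 15: 0xec36
word = 0xec36 → little-endian bytes:
  [0]=0x36  [1]=0xec

36 ec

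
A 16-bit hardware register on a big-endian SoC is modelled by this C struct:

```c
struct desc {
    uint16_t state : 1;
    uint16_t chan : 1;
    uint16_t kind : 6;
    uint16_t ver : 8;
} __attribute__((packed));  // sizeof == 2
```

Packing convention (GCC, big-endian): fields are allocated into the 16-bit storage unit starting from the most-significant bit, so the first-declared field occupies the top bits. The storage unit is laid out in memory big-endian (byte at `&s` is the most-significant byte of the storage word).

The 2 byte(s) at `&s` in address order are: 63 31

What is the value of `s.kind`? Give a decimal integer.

[0]=0x63 [1]=0x31 (big-endian) → word 0x6331
state [15+:1] = (word>>15) & 0x1 = 0
chan [14+:1] = (word>>14) & 0x1 = 1
kind [8+:6] = (word>>8) & 0x3f = 35  ←
ver [0+:8] = (word>>0) & 0xff = 49

35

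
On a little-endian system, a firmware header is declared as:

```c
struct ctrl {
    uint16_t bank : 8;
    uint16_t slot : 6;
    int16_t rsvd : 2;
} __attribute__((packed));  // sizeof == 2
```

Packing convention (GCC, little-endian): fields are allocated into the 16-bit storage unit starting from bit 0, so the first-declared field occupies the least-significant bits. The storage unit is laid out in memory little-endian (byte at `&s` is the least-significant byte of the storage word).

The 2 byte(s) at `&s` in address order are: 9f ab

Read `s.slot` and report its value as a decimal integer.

[0]=0x9f [1]=0xab (little-endian) → word 0xab9f
bank [0+:8] = (word>>0) & 0xff = 159
slot [8+:6] = (word>>8) & 0x3f = 43  ←
rsvd [14+:2] = (word>>14) & 0x3 = 2

43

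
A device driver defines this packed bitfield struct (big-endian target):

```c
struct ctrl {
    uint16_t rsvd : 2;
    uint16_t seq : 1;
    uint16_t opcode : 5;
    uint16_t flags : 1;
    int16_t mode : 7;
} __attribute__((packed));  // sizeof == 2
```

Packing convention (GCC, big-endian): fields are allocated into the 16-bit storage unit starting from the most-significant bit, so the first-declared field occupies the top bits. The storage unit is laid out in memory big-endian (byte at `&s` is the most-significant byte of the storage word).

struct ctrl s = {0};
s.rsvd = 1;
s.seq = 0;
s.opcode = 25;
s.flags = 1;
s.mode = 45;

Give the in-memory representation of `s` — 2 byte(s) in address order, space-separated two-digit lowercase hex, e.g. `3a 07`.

59 ad

rsvd (2b) val=1 bits=0x1 at bit 14: 0x4000
seq (1b) val=0 bits=0x0 at bit 13: 0x4000
opcode (5b) val=25 bits=0x19 at bit 8: 0x5900
flags (1b) val=1 bits=0x1 at bit 7: 0x5980
mode (7b) val=45 bits=0x2d at bit 0: 0x59ad
word = 0x59ad → big-endian bytes:
  [0]=0x59  [1]=0xad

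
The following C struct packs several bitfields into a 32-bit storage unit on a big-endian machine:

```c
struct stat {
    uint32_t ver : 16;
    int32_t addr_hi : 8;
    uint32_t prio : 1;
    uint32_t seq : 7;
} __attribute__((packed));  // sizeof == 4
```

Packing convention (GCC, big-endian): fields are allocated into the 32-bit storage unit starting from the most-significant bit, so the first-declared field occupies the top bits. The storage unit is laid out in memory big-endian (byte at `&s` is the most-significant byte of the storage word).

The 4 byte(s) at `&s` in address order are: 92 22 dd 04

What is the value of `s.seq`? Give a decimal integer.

4

[0]=0x92 [1]=0x22 [2]=0xdd [3]=0x04 (big-endian) → word 0x9222dd04
ver:16 @ bit 16 → (0x9222dd04>>16)&0xffff = 0x9222
addr_hi:8 @ bit 8 → (0x9222dd04>>8)&0xff = 0xdd
prio:1 @ bit 7 → (0x9222dd04>>7)&0x1 = 0x0
seq:7 @ bit 0 → (0x9222dd04>>0)&0x7f = 0x4  ←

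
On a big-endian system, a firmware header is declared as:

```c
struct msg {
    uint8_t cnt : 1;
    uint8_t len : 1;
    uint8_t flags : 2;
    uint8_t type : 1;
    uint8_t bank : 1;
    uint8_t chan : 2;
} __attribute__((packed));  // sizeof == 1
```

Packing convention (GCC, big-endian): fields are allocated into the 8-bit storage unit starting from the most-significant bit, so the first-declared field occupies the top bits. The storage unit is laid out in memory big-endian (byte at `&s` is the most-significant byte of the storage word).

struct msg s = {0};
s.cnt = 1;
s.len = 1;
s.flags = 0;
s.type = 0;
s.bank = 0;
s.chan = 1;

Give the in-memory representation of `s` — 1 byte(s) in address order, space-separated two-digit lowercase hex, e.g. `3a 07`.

c1

cnt:1 = 1 → 0x1 << 7 → word 0x80
len:1 = 1 → 0x1 << 6 → word 0xc0
flags:2 = 0 → 0x0 << 4 → word 0xc0
type:1 = 0 → 0x0 << 3 → word 0xc0
bank:1 = 0 → 0x0 << 2 → word 0xc0
chan:2 = 1 → 0x1 << 0 → word 0xc1
word = 0xc1 → big-endian bytes:
  [0]=0xc1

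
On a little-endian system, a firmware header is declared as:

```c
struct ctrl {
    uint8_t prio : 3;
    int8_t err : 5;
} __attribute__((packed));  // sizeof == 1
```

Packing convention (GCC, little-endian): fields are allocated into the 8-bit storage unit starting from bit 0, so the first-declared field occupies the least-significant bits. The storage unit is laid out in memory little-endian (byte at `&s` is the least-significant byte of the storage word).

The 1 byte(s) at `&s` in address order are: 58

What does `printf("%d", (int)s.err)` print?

[0]=0x58 (little-endian) → word 0x58
prio [0+:3] = (word>>0) & 0x7 = 0
err [3+:5] = (word>>3) & 0x1f = 11  ←
err signed 5b, MSB=0: value = 11

11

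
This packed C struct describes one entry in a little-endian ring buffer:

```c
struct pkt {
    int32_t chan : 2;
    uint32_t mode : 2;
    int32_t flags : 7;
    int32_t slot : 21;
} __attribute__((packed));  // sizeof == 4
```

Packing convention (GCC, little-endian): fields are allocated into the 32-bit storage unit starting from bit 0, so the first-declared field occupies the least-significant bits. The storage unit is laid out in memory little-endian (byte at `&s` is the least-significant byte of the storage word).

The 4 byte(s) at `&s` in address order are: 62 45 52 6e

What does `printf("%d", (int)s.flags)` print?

[0]=0x62 [1]=0x45 [2]=0x52 [3]=0x6e (little-endian) → word 0x6e524562
chan:2 @ bit 0 → (0x6e524562>>0)&0x3 = 0x2
mode:2 @ bit 2 → (0x6e524562>>2)&0x3 = 0x0
flags:7 @ bit 4 → (0x6e524562>>4)&0x7f = 0x56  ←
slot:21 @ bit 11 → (0x6e524562>>11)&0x1fffff = 0xdca48
flags signed 7b, MSB=1: 86 - 128 = -42

-42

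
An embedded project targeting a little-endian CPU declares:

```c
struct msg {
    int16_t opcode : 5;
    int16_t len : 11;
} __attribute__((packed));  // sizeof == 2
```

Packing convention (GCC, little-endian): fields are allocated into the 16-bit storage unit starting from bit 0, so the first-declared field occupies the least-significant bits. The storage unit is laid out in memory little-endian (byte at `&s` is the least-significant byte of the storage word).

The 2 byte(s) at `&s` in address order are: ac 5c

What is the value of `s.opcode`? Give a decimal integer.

[0]=0xac [1]=0x5c (little-endian) → word 0x5cac
opcode [0+:5] = (word>>0) & 0x1f = 12  ←
len [5+:11] = (word>>5) & 0x7ff = 741
opcode signed 5b, MSB=0: value = 12

12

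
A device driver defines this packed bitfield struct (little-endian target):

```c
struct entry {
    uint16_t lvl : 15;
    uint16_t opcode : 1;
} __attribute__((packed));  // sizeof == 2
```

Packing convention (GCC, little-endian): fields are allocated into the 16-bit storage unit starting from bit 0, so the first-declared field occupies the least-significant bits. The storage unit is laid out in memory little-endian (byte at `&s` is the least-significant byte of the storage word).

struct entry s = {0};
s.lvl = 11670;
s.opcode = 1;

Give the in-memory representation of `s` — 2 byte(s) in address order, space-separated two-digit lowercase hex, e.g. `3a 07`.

lvl (15b) val=11670 bits=0x2d96 at bit 0: 0x2d96
opcode (1b) val=1 bits=0x1 at bit 15: 0xad96
word = 0xad96 → little-endian bytes:
  [0]=0x96  [1]=0xad

96 ad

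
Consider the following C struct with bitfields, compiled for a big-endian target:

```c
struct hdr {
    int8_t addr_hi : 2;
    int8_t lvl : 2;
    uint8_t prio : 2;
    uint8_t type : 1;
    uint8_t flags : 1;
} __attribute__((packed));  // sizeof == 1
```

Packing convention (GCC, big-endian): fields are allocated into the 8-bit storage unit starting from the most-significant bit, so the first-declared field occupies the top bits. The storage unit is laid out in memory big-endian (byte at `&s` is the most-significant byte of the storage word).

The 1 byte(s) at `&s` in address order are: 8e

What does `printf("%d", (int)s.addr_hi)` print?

[0]=0x8e (big-endian) → word 0x8e
addr_hi [6+:2] = (word>>6) & 0x3 = 2  ←
lvl [4+:2] = (word>>4) & 0x3 = 0
prio [2+:2] = (word>>2) & 0x3 = 3
type [1+:1] = (word>>1) & 0x1 = 1
flags [0+:1] = (word>>0) & 0x1 = 0
addr_hi signed 2b, MSB=1: 2 - 4 = -2

-2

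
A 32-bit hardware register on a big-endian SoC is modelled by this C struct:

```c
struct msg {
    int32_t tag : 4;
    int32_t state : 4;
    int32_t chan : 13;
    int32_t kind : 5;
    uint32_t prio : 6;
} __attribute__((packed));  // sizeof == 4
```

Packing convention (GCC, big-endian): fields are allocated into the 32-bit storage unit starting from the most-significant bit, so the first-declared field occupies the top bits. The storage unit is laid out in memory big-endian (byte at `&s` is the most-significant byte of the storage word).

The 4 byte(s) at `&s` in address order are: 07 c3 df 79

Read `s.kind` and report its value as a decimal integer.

-3

[0]=0x07 [1]=0xc3 [2]=0xdf [3]=0x79 (big-endian) → word 0x07c3df79
tag [28+:4] = (word>>28) & 0xf = 0
state [24+:4] = (word>>24) & 0xf = 7
chan [11+:13] = (word>>11) & 0x1fff = 6267
kind [6+:5] = (word>>6) & 0x1f = 29  ←
prio [0+:6] = (word>>0) & 0x3f = 57
kind signed 5b, MSB=1: 29 - 32 = -3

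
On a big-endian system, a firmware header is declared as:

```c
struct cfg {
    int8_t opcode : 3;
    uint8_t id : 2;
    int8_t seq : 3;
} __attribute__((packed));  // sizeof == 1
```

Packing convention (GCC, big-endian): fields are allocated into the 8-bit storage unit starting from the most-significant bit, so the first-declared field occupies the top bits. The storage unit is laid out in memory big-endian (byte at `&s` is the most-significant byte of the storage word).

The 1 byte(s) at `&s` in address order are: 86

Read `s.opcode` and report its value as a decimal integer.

[0]=0x86 (big-endian) → word 0x86
opcode [5+:3] = (word>>5) & 0x7 = 4  ←
id [3+:2] = (word>>3) & 0x3 = 0
seq [0+:3] = (word>>0) & 0x7 = 6
opcode signed 3b, MSB=1: 4 - 8 = -4

-4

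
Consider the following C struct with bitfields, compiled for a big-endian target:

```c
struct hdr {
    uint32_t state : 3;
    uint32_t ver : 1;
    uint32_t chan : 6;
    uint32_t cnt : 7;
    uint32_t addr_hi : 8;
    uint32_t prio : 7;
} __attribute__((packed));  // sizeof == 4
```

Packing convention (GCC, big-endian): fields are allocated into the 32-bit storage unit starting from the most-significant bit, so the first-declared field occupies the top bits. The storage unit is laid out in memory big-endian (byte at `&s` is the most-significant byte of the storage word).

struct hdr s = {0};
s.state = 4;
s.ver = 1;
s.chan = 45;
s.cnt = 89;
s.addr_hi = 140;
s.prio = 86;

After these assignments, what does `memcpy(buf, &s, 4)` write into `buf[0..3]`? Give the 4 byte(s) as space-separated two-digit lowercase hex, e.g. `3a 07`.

9b 6c c6 56

state:3 = 4 → 0x4 << 29 → word 0x80000000
ver:1 = 1 → 0x1 << 28 → word 0x90000000
chan:6 = 45 → 0x2d << 22 → word 0x9b400000
cnt:7 = 89 → 0x59 << 15 → word 0x9b6c8000
addr_hi:8 = 140 → 0x8c << 7 → word 0x9b6cc600
prio:7 = 86 → 0x56 << 0 → word 0x9b6cc656
word = 0x9b6cc656 → big-endian bytes:
  [0]=0x9b  [1]=0x6c  [2]=0xc6  [3]=0x56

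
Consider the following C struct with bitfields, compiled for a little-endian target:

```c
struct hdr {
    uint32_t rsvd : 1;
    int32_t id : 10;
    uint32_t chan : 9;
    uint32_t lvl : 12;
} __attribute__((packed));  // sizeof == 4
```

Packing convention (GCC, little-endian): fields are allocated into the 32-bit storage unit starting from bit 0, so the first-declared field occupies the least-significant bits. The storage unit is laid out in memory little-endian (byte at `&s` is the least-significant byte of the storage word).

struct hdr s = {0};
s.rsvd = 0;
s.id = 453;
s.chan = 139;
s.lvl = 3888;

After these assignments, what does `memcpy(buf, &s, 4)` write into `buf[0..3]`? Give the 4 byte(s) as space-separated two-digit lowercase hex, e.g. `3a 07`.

8a 5b 04 f3

rsvd:1 = 0 → 0x0 << 0 → word 0x00000000
id:10 = 453 → 0x1c5 << 1 → word 0x0000038a
chan:9 = 139 → 0x8b << 11 → word 0x00045b8a
lvl:12 = 3888 → 0xf30 << 20 → word 0xf3045b8a
word = 0xf3045b8a → little-endian bytes:
  [0]=0x8a  [1]=0x5b  [2]=0x04  [3]=0xf3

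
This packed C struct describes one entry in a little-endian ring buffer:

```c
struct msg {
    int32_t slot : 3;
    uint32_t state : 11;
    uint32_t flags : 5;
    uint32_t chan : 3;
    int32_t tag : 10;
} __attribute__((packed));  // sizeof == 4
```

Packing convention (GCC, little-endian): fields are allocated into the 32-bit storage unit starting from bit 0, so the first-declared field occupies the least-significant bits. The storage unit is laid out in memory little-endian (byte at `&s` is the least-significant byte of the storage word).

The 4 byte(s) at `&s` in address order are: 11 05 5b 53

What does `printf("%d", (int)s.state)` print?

[0]=0x11 [1]=0x05 [2]=0x5b [3]=0x53 (little-endian) → word 0x535b0511
slot [0+:3] = (word>>0) & 0x7 = 1
state [3+:11] = (word>>3) & 0x7ff = 162  ←
flags [14+:5] = (word>>14) & 0x1f = 12
chan [19+:3] = (word>>19) & 0x7 = 3
tag [22+:10] = (word>>22) & 0x3ff = 333

162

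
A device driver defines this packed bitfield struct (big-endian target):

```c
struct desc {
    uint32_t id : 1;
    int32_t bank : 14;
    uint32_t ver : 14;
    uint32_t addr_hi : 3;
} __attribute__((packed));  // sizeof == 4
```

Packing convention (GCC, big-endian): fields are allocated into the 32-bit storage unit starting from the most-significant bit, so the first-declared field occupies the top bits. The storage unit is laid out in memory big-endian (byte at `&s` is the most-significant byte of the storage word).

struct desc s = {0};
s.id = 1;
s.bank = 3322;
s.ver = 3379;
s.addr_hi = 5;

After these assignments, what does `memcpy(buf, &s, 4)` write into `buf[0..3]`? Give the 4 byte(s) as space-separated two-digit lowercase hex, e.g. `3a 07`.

99 f4 69 9d

id:1 = 1 → 0x1 << 31 → word 0x80000000
bank:14 = 3322 → 0xcfa << 17 → word 0x99f40000
ver:14 = 3379 → 0xd33 << 3 → word 0x99f46998
addr_hi:3 = 5 → 0x5 << 0 → word 0x99f4699d
word = 0x99f4699d → big-endian bytes:
  [0]=0x99  [1]=0xf4  [2]=0x69  [3]=0x9d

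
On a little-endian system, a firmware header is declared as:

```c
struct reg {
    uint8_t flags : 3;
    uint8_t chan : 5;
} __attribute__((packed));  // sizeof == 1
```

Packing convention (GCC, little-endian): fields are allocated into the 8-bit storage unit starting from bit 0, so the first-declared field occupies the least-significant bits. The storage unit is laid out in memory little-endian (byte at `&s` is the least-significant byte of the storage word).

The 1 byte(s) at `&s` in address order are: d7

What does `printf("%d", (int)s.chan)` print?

26

[0]=0xd7 (little-endian) → word 0xd7
flags [0+:3] = (word>>0) & 0x7 = 7
chan [3+:5] = (word>>3) & 0x1f = 26  ←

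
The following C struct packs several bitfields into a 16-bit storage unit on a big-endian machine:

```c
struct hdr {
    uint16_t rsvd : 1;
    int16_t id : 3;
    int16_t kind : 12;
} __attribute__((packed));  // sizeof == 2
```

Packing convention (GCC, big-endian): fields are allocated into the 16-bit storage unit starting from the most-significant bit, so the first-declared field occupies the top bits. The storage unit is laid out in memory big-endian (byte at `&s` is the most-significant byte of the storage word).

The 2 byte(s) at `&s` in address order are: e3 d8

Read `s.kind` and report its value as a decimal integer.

[0]=0xe3 [1]=0xd8 (big-endian) → word 0xe3d8
rsvd [15+:1] = (word>>15) & 0x1 = 1
id [12+:3] = (word>>12) & 0x7 = 6
kind [0+:12] = (word>>0) & 0xfff = 984  ←
kind signed 12b, MSB=0: value = 984

984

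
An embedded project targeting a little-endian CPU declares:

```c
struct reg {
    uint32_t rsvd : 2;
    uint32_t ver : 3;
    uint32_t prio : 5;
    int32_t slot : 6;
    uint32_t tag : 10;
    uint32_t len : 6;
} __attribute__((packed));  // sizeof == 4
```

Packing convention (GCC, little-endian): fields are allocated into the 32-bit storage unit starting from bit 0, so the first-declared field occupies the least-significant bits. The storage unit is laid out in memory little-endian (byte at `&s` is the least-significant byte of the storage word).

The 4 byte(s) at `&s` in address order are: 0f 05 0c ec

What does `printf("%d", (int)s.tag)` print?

[0]=0x0f [1]=0x05 [2]=0x0c [3]=0xec (little-endian) → word 0xec0c050f
rsvd:2 @ bit 0 → (0xec0c050f>>0)&0x3 = 0x3
ver:3 @ bit 2 → (0xec0c050f>>2)&0x7 = 0x3
prio:5 @ bit 5 → (0xec0c050f>>5)&0x1f = 0x8
slot:6 @ bit 10 → (0xec0c050f>>10)&0x3f = 0x1
tag:10 @ bit 16 → (0xec0c050f>>16)&0x3ff = 0xc  ←
len:6 @ bit 26 → (0xec0c050f>>26)&0x3f = 0x3b

12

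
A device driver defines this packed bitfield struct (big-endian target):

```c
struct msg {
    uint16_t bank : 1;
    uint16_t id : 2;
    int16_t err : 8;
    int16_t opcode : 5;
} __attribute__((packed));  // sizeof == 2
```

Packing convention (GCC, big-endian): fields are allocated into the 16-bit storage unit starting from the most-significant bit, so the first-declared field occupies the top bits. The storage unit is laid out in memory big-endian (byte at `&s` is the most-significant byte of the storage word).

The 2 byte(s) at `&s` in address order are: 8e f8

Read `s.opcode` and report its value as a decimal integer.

[0]=0x8e [1]=0xf8 (big-endian) → word 0x8ef8
bank:1 @ bit 15 → (0x8ef8>>15)&0x1 = 0x1
id:2 @ bit 13 → (0x8ef8>>13)&0x3 = 0x0
err:8 @ bit 5 → (0x8ef8>>5)&0xff = 0x77
opcode:5 @ bit 0 → (0x8ef8>>0)&0x1f = 0x18  ←
opcode signed 5b, MSB=1: 24 - 32 = -8

-8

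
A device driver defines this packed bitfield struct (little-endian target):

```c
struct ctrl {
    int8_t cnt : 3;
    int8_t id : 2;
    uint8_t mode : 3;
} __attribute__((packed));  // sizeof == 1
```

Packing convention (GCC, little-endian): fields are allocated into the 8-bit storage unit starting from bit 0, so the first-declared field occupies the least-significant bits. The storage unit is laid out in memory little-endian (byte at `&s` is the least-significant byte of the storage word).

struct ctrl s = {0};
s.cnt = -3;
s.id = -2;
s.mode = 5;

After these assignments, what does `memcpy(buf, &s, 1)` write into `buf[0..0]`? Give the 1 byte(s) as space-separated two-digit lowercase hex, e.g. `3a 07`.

[0+:3] cnt=-3 & 0x7 = 0x5; word=0x05
[3+:2] id=-2 & 0x3 = 0x2; word=0x15
[5+:3] mode=5 & 0x7 = 0x5; word=0xb5
word = 0xb5 → little-endian bytes:
  [0]=0xb5

b5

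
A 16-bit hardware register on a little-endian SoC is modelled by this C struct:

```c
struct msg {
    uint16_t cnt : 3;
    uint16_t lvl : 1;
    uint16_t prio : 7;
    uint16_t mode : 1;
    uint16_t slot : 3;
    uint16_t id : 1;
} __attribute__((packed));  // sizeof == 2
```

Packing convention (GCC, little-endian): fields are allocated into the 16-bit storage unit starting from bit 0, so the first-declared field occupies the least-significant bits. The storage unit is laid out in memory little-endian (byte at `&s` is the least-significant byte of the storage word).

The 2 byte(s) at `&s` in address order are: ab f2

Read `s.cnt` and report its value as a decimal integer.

3

[0]=0xab [1]=0xf2 (little-endian) → word 0xf2ab
cnt [0+:3] = (word>>0) & 0x7 = 3  ←
lvl [3+:1] = (word>>3) & 0x1 = 1
prio [4+:7] = (word>>4) & 0x7f = 42
mode [11+:1] = (word>>11) & 0x1 = 0
slot [12+:3] = (word>>12) & 0x7 = 7
id [15+:1] = (word>>15) & 0x1 = 1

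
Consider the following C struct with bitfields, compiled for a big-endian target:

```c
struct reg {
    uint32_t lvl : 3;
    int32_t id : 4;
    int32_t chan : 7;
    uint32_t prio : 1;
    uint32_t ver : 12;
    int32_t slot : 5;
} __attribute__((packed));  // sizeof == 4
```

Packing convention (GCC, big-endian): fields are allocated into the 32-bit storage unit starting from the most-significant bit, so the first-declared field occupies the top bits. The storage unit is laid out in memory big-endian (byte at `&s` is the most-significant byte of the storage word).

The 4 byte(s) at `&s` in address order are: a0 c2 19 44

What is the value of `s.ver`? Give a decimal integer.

[0]=0xa0 [1]=0xc2 [2]=0x19 [3]=0x44 (big-endian) → word 0xa0c21944
lvl:3 @ bit 29 → (0xa0c21944>>29)&0x7 = 0x5
id:4 @ bit 25 → (0xa0c21944>>25)&0xf = 0x0
chan:7 @ bit 18 → (0xa0c21944>>18)&0x7f = 0x30
prio:1 @ bit 17 → (0xa0c21944>>17)&0x1 = 0x1
ver:12 @ bit 5 → (0xa0c21944>>5)&0xfff = 0xca  ←
slot:5 @ bit 0 → (0xa0c21944>>0)&0x1f = 0x4

202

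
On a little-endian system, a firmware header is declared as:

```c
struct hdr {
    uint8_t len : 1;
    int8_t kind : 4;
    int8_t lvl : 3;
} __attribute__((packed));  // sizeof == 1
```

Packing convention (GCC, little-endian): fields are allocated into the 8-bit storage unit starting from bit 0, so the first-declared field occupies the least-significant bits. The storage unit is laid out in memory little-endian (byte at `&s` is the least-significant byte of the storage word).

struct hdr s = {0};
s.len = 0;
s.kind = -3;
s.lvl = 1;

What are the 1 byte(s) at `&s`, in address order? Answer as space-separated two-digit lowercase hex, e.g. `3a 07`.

3a

len (1b) val=0 bits=0x0 at bit 0: 0x00
kind (4b) val=-3 bits=0xd at bit 1: 0x1a
lvl (3b) val=1 bits=0x1 at bit 5: 0x3a
word = 0x3a → little-endian bytes:
  [0]=0x3a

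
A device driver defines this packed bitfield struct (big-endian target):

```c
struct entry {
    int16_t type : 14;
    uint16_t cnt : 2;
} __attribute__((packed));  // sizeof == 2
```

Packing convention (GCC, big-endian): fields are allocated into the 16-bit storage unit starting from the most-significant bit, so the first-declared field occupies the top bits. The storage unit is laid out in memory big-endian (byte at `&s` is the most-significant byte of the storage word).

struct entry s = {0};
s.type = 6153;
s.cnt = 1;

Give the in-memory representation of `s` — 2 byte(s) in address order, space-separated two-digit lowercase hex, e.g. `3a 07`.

60 25

type:14 = 6153 → 0x1809 << 2 → word 0x6024
cnt:2 = 1 → 0x1 << 0 → word 0x6025
word = 0x6025 → big-endian bytes:
  [0]=0x60  [1]=0x25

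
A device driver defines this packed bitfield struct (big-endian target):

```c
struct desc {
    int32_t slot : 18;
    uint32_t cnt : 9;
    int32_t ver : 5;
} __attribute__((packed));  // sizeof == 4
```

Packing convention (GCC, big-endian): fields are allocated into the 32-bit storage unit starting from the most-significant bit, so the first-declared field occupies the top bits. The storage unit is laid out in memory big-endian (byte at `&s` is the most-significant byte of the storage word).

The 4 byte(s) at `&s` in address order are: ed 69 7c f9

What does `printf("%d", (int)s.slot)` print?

-19035

[0]=0xed [1]=0x69 [2]=0x7c [3]=0xf9 (big-endian) → word 0xed697cf9
slot:18 @ bit 14 → (0xed697cf9>>14)&0x3ffff = 0x3b5a5  ←
cnt:9 @ bit 5 → (0xed697cf9>>5)&0x1ff = 0x1e7
ver:5 @ bit 0 → (0xed697cf9>>0)&0x1f = 0x19
slot signed 18b, MSB=1: 243109 - 262144 = -19035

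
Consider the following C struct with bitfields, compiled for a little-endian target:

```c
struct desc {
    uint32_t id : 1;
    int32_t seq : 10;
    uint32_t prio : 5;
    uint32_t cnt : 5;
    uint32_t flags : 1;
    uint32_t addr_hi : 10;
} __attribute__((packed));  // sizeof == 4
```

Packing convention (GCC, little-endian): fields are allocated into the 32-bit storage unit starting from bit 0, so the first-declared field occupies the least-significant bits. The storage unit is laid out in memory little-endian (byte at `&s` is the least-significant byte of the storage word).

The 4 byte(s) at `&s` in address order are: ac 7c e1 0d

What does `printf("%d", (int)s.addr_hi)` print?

55

[0]=0xac [1]=0x7c [2]=0xe1 [3]=0x0d (little-endian) → word 0x0de17cac
id:1 @ bit 0 → (0x0de17cac>>0)&0x1 = 0x0
seq:10 @ bit 1 → (0x0de17cac>>1)&0x3ff = 0x256
prio:5 @ bit 11 → (0x0de17cac>>11)&0x1f = 0xf
cnt:5 @ bit 16 → (0x0de17cac>>16)&0x1f = 0x1
flags:1 @ bit 21 → (0x0de17cac>>21)&0x1 = 0x1
addr_hi:10 @ bit 22 → (0x0de17cac>>22)&0x3ff = 0x37  ←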